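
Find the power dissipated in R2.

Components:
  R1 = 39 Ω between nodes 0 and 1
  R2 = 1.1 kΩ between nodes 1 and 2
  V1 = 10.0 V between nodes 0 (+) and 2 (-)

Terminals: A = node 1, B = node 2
Nodal analysis, taking node 2 as the 0 V reference.
Source V1 fixes V_0 = 10 V.
KCL at each unknown node (sum of currents leaving = 0; resistances in Ω):
  Node 1: (V_1 - 10)/39 + (V_1 - 0)/1100 = 0
Collecting terms: 0.02655 × V_1 = 0.2564  =>  V_1 = 9.658 V
I_R2 = (V_1 - V_2)/R2 = (9.658 - 0)/1100 = 0.00878 A
P_R2 = I_R2² × R2 = (0.00878)² × 1100 = 0.08479 W

Final answer: 0.08479 W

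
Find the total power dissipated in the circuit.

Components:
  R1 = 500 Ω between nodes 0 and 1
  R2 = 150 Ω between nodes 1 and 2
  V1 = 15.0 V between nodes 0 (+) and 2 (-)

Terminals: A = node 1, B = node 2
Nodal analysis, taking node 2 as the 0 V reference.
Source V1 fixes V_0 = 15 V.
KCL at each unknown node (sum of currents leaving = 0; resistances in Ω):
  Node 1: (V_1 - 15)/500 + (V_1 - 0)/150 = 0
Collecting terms: 0.008667 × V_1 = 0.03  =>  V_1 = 3.462 V
Power in each resistor, P = (ΔV)²/R:
  P_R1 = (15 - 3.462)²/500 = 0.2663 W
  P_R2 = (3.462 - 0)²/150 = 0.07988 W
P_total = P_R1 + P_R2 = 0.3462 W

Final answer: 0.3462 W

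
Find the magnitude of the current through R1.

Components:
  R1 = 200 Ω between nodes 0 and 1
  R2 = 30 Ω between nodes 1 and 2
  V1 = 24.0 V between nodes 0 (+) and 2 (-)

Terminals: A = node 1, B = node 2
Nodal analysis, taking node 2 as the 0 V reference.
Source V1 fixes V_0 = 24 V.
KCL at each unknown node (sum of currents leaving = 0; resistances in Ω):
  Node 1: (V_1 - 24)/200 + (V_1 - 0)/30 = 0
Collecting terms: 0.03833 × V_1 = 0.12  =>  V_1 = 3.13 V
I_R1 = (V_0 - V_1)/R1 = (24 - 3.13)/200 = 0.1043 A
|I_R1| = 0.1043 A

Final answer: |I_R1| = 0.1043 A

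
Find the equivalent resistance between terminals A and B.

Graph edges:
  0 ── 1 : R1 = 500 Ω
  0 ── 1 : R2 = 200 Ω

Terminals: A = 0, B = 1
Reduce the network between node 0 (A) and node 1 (B) by series/parallel combination:
  Rp1 = R1 ‖ R2 (parallel, both between nodes 0 and 1) = 1/(1/500 + 1/200) = 142.9 Ω
R_eq = 142.9 Ω

Final answer: 142.9 Ω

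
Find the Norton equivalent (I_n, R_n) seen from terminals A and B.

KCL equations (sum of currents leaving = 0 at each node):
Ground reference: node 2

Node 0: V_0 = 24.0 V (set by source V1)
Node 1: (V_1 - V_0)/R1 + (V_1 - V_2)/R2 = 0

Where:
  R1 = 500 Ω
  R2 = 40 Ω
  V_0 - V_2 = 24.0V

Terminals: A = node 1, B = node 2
Find the Thévenin equivalent first; then I_n = V_th/R_th and R_n = R_th.
Step 1 — V_th is the open-circuit voltage V_A - V_B (nothing connected across the terminals).
Nodal analysis, taking node 2 as the 0 V reference.
Source V1 fixes V_0 = 24 V.
KCL at each unknown node (sum of currents leaving = 0; resistances in Ω):
  Node 1: (V_1 - 24)/500 + (V_1 - 0)/40 = 0
Collecting terms: 0.027 × V_1 = 0.048  =>  V_1 = 1.778 V
V_th = V_1 - V_2 = 1.778 - 0 = 1.778 V
Step 2 — R_th: zero the source — replace V1 by a short circuit (node 2 merges into node 0) — and find the resistance seen between A (node 1) and B (node 0).
Reduce the network between node 1 (A) and node 0 (B) by series/parallel combination:
  Rp1 = R1 ‖ R2 (parallel, both between nodes 0 and 1) = 1/(1/500 + 1/40) = 37.04 Ω
R_th = 37.04 Ω
I_n = V_th/R_th = 1.778/37.04 = 0.048 A, and R_n = R_th = 37.04 Ω

Final answer: I_n = 0.048 A, R_n = 37.04 Ω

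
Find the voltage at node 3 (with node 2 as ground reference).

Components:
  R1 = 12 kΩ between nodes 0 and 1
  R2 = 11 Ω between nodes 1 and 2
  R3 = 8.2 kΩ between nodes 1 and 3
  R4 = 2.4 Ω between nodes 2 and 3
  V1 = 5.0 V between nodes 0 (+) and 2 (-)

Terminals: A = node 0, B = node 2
Nodal analysis, taking node 2 as the 0 V reference.
Source V1 fixes V_0 = 5 V.
KCL at each unknown node (sum of currents leaving = 0; resistances in Ω):
  Node 1: (V_1 - 5)/12000 + (V_1 - 0)/11 + (V_1 - V_3)/8200 = 0
  Node 3: (V_3 - V_1)/8200 + (V_3 - 0)/2.4 = 0
Collecting terms (coefficients in siemens):
  0.09111·V_1 - 0.000122·V_3 = 0.0004167
  0.4168·V_3 - 0.000122·V_1 = 0
Determinant D = (0.09111)(0.4168) - (-0.000122)(-0.000122) = 0.03798
V_1 = [(0.0004167)(0.4168) - (-0.000122)(0)]/D = 0.004573 V
V_3 = [(0.09111)(0) - (0.0004167)(-0.000122)]/D = 0.000001338 V
The requested potential is V_3 = 0.000001338 V.

Final answer: V_3 = 1.338e-06 V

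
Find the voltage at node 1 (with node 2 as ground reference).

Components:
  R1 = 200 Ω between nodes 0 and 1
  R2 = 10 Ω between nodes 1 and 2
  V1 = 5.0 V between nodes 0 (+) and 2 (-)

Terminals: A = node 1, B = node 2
Nodal analysis, taking node 2 as the 0 V reference.
Source V1 fixes V_0 = 5 V.
KCL at each unknown node (sum of currents leaving = 0; resistances in Ω):
  Node 1: (V_1 - 5)/200 + (V_1 - 0)/10 = 0
Collecting terms: 0.105 × V_1 = 0.025  =>  V_1 = 0.2381 V
The requested potential is V_1 = 0.2381 V.

Final answer: V_1 = 0.2381 V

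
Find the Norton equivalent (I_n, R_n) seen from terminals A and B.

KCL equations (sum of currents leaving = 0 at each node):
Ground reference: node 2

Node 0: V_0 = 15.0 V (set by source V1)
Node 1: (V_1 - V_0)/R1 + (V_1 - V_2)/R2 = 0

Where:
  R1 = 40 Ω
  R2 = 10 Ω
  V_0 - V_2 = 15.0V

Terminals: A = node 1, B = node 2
Find the Thévenin equivalent first; then I_n = V_th/R_th and R_n = R_th.
Step 1 — V_th is the open-circuit voltage V_A - V_B (nothing connected across the terminals).
Nodal analysis, taking node 2 as the 0 V reference.
Source V1 fixes V_0 = 15 V.
KCL at each unknown node (sum of currents leaving = 0; resistances in Ω):
  Node 1: (V_1 - 15)/40 + (V_1 - 0)/10 = 0
Collecting terms: 0.125 × V_1 = 0.375  =>  V_1 = 3 V
V_th = V_1 - V_2 = 3 - 0 = 3 V
Step 2 — R_th: zero the source — replace V1 by a short circuit (node 2 merges into node 0) — and find the resistance seen between A (node 1) and B (node 0).
Reduce the network between node 1 (A) and node 0 (B) by series/parallel combination:
  Rp1 = R1 ‖ R2 (parallel, both between nodes 0 and 1) = 1/(1/40 + 1/10) = 8 Ω
R_th = 8 Ω
I_n = V_th/R_th = 3/8 = 0.375 A, and R_n = R_th = 8 Ω

Final answer: I_n = 0.375 A, R_n = 8 Ω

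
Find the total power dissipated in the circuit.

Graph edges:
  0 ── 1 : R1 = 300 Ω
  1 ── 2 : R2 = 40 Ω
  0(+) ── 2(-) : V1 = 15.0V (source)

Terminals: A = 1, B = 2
Nodal analysis, taking node 2 as the 0 V reference.
Source V1 fixes V_0 = 15 V.
KCL at each unknown node (sum of currents leaving = 0; resistances in Ω):
  Node 1: (V_1 - 15)/300 + (V_1 - 0)/40 = 0
Collecting terms: 0.02833 × V_1 = 0.05  =>  V_1 = 1.765 V
Power in each resistor, P = (ΔV)²/R:
  P_R1 = (15 - 1.765)²/300 = 0.5839 W
  P_R2 = (1.765 - 0)²/40 = 0.07785 W
P_total = P_R1 + P_R2 = 0.6618 W

Final answer: 0.6618 W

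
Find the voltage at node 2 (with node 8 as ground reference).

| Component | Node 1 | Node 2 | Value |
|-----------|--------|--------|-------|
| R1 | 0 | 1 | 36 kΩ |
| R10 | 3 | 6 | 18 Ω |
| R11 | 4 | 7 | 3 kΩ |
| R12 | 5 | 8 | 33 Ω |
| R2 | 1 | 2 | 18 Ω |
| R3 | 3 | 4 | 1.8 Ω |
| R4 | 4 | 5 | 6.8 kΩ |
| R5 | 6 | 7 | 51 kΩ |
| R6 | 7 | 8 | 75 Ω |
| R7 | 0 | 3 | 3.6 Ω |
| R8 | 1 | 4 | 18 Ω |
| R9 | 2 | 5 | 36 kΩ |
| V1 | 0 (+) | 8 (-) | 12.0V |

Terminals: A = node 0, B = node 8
Nodal analysis, taking node 8 as the 0 V reference.
Source V1 fixes V_0 = 12 V.
KCL at each unknown node (sum of currents leaving = 0; resistances in Ω):
  Node 1: (V_1 - 12)/36000 + (V_1 - V_2)/18 + (V_1 - V_4)/18 = 0
  Node 2: (V_2 - V_1)/18 + (V_2 - V_5)/36000 = 0
  Node 3: (V_3 - V_4)/1.8 + (V_3 - 12)/3.6 + (V_3 - V_6)/18 = 0
  Node 4: (V_4 - V_3)/1.8 + (V_4 - V_5)/6800 + (V_4 - V_1)/18 + (V_4 - V_7)/3000 = 0
  Node 5: (V_5 - V_4)/6800 + (V_5 - V_2)/36000 + (V_5 - 0)/33 = 0
  Node 6: (V_6 - V_7)/51000 + (V_6 - V_3)/18 = 0
  Node 7: (V_7 - V_6)/51000 + (V_7 - 0)/75 + (V_7 - V_4)/3000 = 0
Collecting terms (coefficients in siemens):
  0.1111·V_1 - 0.05556·V_2 - 0.05556·V_4 = 0.0003333
  0.05558·V_2 - 0.05556·V_1 - 0.00002778·V_5 = 0
  0.8889·V_3 - 0.5556·V_4 - 0.05556·V_6 = 3.333
  0.6116·V_4 - 0.05556·V_1 - 0.5556·V_3 - 0.0001471·V_5 - 0.0003333·V_7 = 0
  0.03048·V_5 - 0.00002778·V_2 - 0.0001471·V_4 = 0
  0.05558·V_6 - 0.05556·V_3 - 0.00001961·V_7 = 0
  0.01369·V_7 - 0.0003333·V_4 - 0.00001961·V_6 = 0
Solving these 7 simultaneous equations (Gaussian elimination) gives:
  V_1 = 11.96 V, V_2 = 11.96 V, V_3 = 11.98 V, V_4 = 11.97 V
  V_5 = 0.06864 V, V_6 = 11.97 V, V_7 = 0.3086 V
The requested potential is V_2 = 11.96 V.

Final answer: V_2 = 11.96 V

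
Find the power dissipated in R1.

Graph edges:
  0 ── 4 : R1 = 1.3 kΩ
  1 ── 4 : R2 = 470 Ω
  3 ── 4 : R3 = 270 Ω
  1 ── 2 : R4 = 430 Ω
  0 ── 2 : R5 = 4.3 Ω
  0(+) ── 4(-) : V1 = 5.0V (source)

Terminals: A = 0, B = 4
Nodal analysis, taking node 4 as the 0 V reference.
Source V1 fixes V_0 = 5 V.
KCL at each unknown node (sum of currents leaving = 0; resistances in Ω):
  Node 1: (V_1 - 0)/470 + (V_1 - V_2)/430 = 0
  Node 2: (V_2 - V_1)/430 + (V_2 - 5)/4.3 = 0
  Node 3: (V_3 - 0)/270 = 0
Collecting terms (coefficients in siemens):
  0.004453·V_1 - 0.002326·V_2 = 0
  0.2349·V_2 - 0.002326·V_1 = 1.163
  0.003704·V_3 = 0
Solving these 3 simultaneous equations (Gaussian elimination) gives:
  V_1 = 2.599 V, V_2 = 4.976 V, V_3 = 0 V
I_R1 = (V_0 - V_4)/R1 = (5 - 0)/1300 = 0.003846 A
P_R1 = I_R1² × R1 = (0.003846)² × 1300 = 0.01923 W

Final answer: 0.01923 W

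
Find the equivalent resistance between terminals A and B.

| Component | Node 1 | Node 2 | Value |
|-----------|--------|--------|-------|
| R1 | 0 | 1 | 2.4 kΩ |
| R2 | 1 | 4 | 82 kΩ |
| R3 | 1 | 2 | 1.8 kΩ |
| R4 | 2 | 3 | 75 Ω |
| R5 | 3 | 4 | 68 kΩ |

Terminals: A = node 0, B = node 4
Reduce the network between node 0 (A) and node 4 (B) by series/parallel combination:
  Rs1 = R3 + R4 (series, joined only at node 2) = 1800 + 75 = 1875 Ω
  Rs2 = R5 + Rs1 (series, joined only at node 3) = 68000 + 1875 = 69880 Ω
  Rp1 = R2 ‖ Rs2 (parallel, both between nodes 1 and 4) = 1/(1/82000 + 1/69880) = 37730 Ω
  Rs3 = R1 + Rp1 (series, joined only at node 1) = 2400 + 37730 = 40130 Ω
R_eq = 40.13 kΩ

Final answer: 40.13 kΩ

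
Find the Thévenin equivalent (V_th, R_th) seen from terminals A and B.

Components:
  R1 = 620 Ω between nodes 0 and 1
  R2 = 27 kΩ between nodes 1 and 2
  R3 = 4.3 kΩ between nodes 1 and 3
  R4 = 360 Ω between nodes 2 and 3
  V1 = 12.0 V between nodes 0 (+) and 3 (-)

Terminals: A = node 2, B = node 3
Step 1 — V_th is the open-circuit voltage V_A - V_B (nothing connected across the terminals).
Nodal analysis, taking node 3 as the 0 V reference.
Source V1 fixes V_0 = 12 V.
KCL at each unknown node (sum of currents leaving = 0; resistances in Ω):
  Node 1: (V_1 - 12)/620 + (V_1 - V_2)/27000 + (V_1 - 0)/4300 = 0
  Node 2: (V_2 - V_1)/27000 + (V_2 - 0)/360 = 0
Collecting terms (coefficients in siemens):
  0.001882·V_1 - 0.00003704·V_2 = 0.01935
  0.002815·V_2 - 0.00003704·V_1 = 0
Determinant D = (0.001882)(0.002815) - (-0.00003704)(-0.00003704) = 0.000005298
V_1 = [(0.01935)(0.002815) - (-0.00003704)(0)]/D = 10.28 V
V_2 = [(0.001882)(0) - (0.01935)(-0.00003704)]/D = 0.1353 V
V_th = V_2 - V_3 = 0.1353 - 0 = 0.1353 V
Step 2 — R_th: zero the source — replace V1 by a short circuit (node 3 merges into node 0) — and find the resistance seen between A (node 2) and B (node 0).
Reduce the network between node 2 (A) and node 0 (B) by series/parallel combination:
  Rp1 = R1 ‖ R3 (parallel, both between nodes 0 and 1) = 1/(1/620 + 1/4300) = 541.9 Ω
  Rs1 = R2 + Rp1 (series, joined only at node 1) = 27000 + 541.9 = 27540 Ω
  Rp2 = R4 ‖ Rs1 (parallel, both between nodes 0 and 2) = 1/(1/360 + 1/27540) = 355.4 Ω
R_th = 355.4 Ω

Final answer: V_th = 0.1353 V, R_th = 355.4 Ω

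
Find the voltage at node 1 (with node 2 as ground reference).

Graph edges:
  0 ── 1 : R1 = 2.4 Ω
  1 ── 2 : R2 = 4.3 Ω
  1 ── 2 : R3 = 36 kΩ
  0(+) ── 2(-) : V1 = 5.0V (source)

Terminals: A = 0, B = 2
Nodal analysis, taking node 2 as the 0 V reference.
Source V1 fixes V_0 = 5 V.
KCL at each unknown node (sum of currents leaving = 0; resistances in Ω):
  Node 1: (V_1 - 5)/2.4 + (V_1 - 0)/4.3 + (V_1 - 0)/36000 = 0
Collecting terms: 0.6493 × V_1 = 2.083  =>  V_1 = 3.209 V
The requested potential is V_1 = 3.209 V.

Final answer: V_1 = 3.209 V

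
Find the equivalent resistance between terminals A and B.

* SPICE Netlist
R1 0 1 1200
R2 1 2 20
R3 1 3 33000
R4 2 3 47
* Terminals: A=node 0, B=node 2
Reduce the network between node 0 (A) and node 2 (B) by series/parallel combination:
  Rs1 = R3 + R4 (series, joined only at node 3) = 33000 + 47 = 33050 Ω
  Rp1 = R2 ‖ Rs1 (parallel, both between nodes 1 and 2) = 1/(1/20 + 1/33050) = 19.99 Ω
  Rs2 = R1 + Rp1 (series, joined only at node 1) = 1200 + 19.99 = 1220 Ω
R_eq = 1.22 kΩ

Final answer: 1.22 kΩ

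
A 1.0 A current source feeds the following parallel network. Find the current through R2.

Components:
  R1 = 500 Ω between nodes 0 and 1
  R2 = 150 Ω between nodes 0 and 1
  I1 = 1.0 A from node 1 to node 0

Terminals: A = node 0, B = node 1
All resistors sit directly between nodes 0 and 1, so they are in parallel and share one voltage V; the full source current 1 A splits among them.
1/R_par = 1/500 + 1/150 = 0.008667 S  =>  R_par = 115.4 Ω
V = I × R_par = 1 × 115.4 = 115.4 V
I_R2 = V/R2 = 115.4/150 = 0.7692 A

Final answer: 0.7692 A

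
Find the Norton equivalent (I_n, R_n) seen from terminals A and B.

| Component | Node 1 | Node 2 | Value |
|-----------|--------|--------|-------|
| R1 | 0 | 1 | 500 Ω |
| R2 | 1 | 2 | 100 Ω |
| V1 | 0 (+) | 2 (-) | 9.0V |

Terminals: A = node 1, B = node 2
Find the Thévenin equivalent first; then I_n = V_th/R_th and R_n = R_th.
Step 1 — V_th is the open-circuit voltage V_A - V_B (nothing connected across the terminals).
Nodal analysis, taking node 2 as the 0 V reference.
Source V1 fixes V_0 = 9 V.
KCL at each unknown node (sum of currents leaving = 0; resistances in Ω):
  Node 1: (V_1 - 9)/500 + (V_1 - 0)/100 = 0
Collecting terms: 0.012 × V_1 = 0.018  =>  V_1 = 1.5 V
V_th = V_1 - V_2 = 1.5 - 0 = 1.5 V
Step 2 — R_th: zero the source — replace V1 by a short circuit (node 2 merges into node 0) — and find the resistance seen between A (node 1) and B (node 0).
Reduce the network between node 1 (A) and node 0 (B) by series/parallel combination:
  Rp1 = R1 ‖ R2 (parallel, both between nodes 0 and 1) = 1/(1/500 + 1/100) = 83.33 Ω
R_th = 83.33 Ω
I_n = V_th/R_th = 1.5/83.33 = 0.018 A, and R_n = R_th = 83.33 Ω

Final answer: I_n = 0.018 A, R_n = 83.33 Ω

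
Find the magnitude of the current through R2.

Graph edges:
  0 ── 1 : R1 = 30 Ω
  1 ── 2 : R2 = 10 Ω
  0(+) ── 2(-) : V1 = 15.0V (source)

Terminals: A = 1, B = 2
Nodal analysis, taking node 2 as the 0 V reference.
Source V1 fixes V_0 = 15 V.
KCL at each unknown node (sum of currents leaving = 0; resistances in Ω):
  Node 1: (V_1 - 15)/30 + (V_1 - 0)/10 = 0
Collecting terms: 0.1333 × V_1 = 0.5  =>  V_1 = 3.75 V
I_R2 = (V_1 - V_2)/R2 = (3.75 - 0)/10 = 0.375 A
|I_R2| = 0.375 A

Final answer: |I_R2| = 0.375 A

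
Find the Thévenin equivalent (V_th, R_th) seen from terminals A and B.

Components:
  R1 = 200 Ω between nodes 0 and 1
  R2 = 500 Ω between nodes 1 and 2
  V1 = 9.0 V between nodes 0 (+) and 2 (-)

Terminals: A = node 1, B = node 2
Step 1 — V_th is the open-circuit voltage V_A - V_B (nothing connected across the terminals).
Nodal analysis, taking node 2 as the 0 V reference.
Source V1 fixes V_0 = 9 V.
KCL at each unknown node (sum of currents leaving = 0; resistances in Ω):
  Node 1: (V_1 - 9)/200 + (V_1 - 0)/500 = 0
Collecting terms: 0.007 × V_1 = 0.045  =>  V_1 = 6.429 V
V_th = V_1 - V_2 = 6.429 - 0 = 6.429 V
Step 2 — R_th: zero the source — replace V1 by a short circuit (node 2 merges into node 0) — and find the resistance seen between A (node 1) and B (node 0).
Reduce the network between node 1 (A) and node 0 (B) by series/parallel combination:
  Rp1 = R1 ‖ R2 (parallel, both between nodes 0 and 1) = 1/(1/200 + 1/500) = 142.9 Ω
R_th = 142.9 Ω

Final answer: V_th = 6.429 V, R_th = 142.9 Ω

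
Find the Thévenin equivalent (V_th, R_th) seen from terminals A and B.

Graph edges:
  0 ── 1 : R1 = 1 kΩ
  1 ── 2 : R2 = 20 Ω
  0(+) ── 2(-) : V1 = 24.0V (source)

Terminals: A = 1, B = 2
Step 1 — V_th is the open-circuit voltage V_A - V_B (nothing connected across the terminals).
Nodal analysis, taking node 2 as the 0 V reference.
Source V1 fixes V_0 = 24 V.
KCL at each unknown node (sum of currents leaving = 0; resistances in Ω):
  Node 1: (V_1 - 24)/1000 + (V_1 - 0)/20 = 0
Collecting terms: 0.051 × V_1 = 0.024  =>  V_1 = 0.4706 V
V_th = V_1 - V_2 = 0.4706 - 0 = 0.4706 V
Step 2 — R_th: zero the source — replace V1 by a short circuit (node 2 merges into node 0) — and find the resistance seen between A (node 1) and B (node 0).
Reduce the network between node 1 (A) and node 0 (B) by series/parallel combination:
  Rp1 = R1 ‖ R2 (parallel, both between nodes 0 and 1) = 1/(1/1000 + 1/20) = 19.61 Ω
R_th = 19.61 Ω

Final answer: V_th = 0.4706 V, R_th = 19.61 Ω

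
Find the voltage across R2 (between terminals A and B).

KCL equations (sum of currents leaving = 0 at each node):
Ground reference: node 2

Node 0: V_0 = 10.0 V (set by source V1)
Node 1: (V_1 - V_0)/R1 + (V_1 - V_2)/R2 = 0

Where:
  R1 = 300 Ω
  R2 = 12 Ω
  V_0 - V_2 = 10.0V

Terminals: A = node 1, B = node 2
R1 and R2 are in series across V1 (node 0 → node 1 → node 2), and the output A–B is taken across R2, so this is a voltage divider.
Series current: I = V1/(R1 + R2) = 10/(300 + 12) = 10/312 = 0.03205 A
V_R2 = I × R2 = V1 × R2/(R1 + R2) = 10 × 12/312 = 0.3846 V

Final answer: 0.3846 V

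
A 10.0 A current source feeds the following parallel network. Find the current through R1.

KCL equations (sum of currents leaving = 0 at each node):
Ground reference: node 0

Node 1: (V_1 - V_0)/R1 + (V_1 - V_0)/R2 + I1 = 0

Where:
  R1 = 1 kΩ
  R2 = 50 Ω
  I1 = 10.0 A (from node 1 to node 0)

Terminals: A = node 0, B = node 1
All resistors sit directly between nodes 0 and 1, so they are in parallel and share one voltage V; the full source current 10 A splits among them.
1/R_par = 1/1000 + 1/50 = 0.021 S  =>  R_par = 47.62 Ω
V = I × R_par = 10 × 47.62 = 476.2 V
I_R1 = V/R1 = 476.2/1000 = 0.4762 A

Final answer: 0.4762 A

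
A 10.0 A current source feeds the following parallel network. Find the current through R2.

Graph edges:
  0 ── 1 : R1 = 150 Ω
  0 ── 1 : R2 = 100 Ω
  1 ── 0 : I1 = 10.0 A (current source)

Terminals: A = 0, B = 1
All resistors sit directly between nodes 0 and 1, so they are in parallel and share one voltage V; the full source current 10 A splits among them.
1/R_par = 1/150 + 1/100 = 0.01667 S  =>  R_par = 60 Ω
V = I × R_par = 10 × 60 = 600 V
I_R2 = V/R2 = 600/100 = 6 A

Final answer: 6 A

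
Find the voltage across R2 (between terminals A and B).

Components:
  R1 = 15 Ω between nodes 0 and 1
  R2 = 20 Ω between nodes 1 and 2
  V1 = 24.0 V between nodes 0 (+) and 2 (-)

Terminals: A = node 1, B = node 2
R1 and R2 are in series across V1 (node 0 → node 1 → node 2), and the output A–B is taken across R2, so this is a voltage divider.
Series current: I = V1/(R1 + R2) = 24/(15 + 20) = 24/35 = 0.6857 A
V_R2 = I × R2 = V1 × R2/(R1 + R2) = 24 × 20/35 = 13.71 V

Final answer: 13.71 V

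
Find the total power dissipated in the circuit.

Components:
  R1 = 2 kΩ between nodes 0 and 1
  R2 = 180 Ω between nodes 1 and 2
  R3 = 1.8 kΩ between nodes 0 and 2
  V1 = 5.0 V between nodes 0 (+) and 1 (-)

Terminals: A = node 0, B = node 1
Nodal analysis, taking node 1 as the 0 V reference.
Source V1 fixes V_0 = 5 V.
KCL at each unknown node (sum of currents leaving = 0; resistances in Ω):
  Node 2: (V_2 - 0)/180 + (V_2 - 5)/1800 = 0
Collecting terms: 0.006111 × V_2 = 0.002778  =>  V_2 = 0.4545 V
Power in each resistor, P = (ΔV)²/R:
  P_R1 = (5 - 0)²/2000 = 0.0125 W
  P_R2 = (0 - 0.4545)²/180 = 0.001148 W
  P_R3 = (5 - 0.4545)²/1800 = 0.01148 W
P_total = P_R1 + P_R2 + P_R3 = 0.02513 W

Final answer: 0.02513 W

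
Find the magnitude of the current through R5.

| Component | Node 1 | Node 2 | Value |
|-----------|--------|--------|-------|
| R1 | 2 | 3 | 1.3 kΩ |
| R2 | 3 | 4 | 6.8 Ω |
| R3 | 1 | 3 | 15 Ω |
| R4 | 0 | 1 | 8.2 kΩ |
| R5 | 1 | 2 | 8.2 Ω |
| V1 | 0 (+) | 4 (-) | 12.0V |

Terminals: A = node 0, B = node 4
Nodal analysis, taking node 4 as the 0 V reference.
Source V1 fixes V_0 = 12 V.
KCL at each unknown node (sum of currents leaving = 0; resistances in Ω):
  Node 1: (V_1 - V_3)/15 + (V_1 - 12)/8200 + (V_1 - V_2)/8.2 = 0
  Node 2: (V_2 - V_3)/1300 + (V_2 - V_1)/8.2 = 0
  Node 3: (V_3 - V_2)/1300 + (V_3 - 0)/6.8 + (V_3 - V_1)/15 = 0
Collecting terms (coefficients in siemens):
  0.1887·V_1 - 0.122·V_2 - 0.06667·V_3 = 0.001463
  0.1227·V_2 - 0.122·V_1 - 0.0007692·V_3 = 0
  0.2145·V_3 - 0.06667·V_1 - 0.0007692·V_2 = 0
Solving these 3 simultaneous equations (Gaussian elimination) gives:
  V_1 = 0.03157 V, V_2 = 0.03143 V, V_3 = 0.009925 V
I_R5 = (V_1 - V_2)/R5 = (0.03157 - 0.03143)/8.2 = 0.00001655 A
|I_R5| = 0.00001655 A

Final answer: |I_R5| = 1.655e-05 A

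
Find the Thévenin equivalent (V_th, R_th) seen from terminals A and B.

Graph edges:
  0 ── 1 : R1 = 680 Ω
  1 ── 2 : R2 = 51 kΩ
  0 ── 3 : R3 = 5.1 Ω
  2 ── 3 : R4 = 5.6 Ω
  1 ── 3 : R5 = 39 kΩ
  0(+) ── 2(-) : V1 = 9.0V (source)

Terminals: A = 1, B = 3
Step 1 — V_th is the open-circuit voltage V_A - V_B (nothing connected across the terminals).
Nodal analysis, taking node 2 as the 0 V reference.
Source V1 fixes V_0 = 9 V.
KCL at each unknown node (sum of currents leaving = 0; resistances in Ω):
  Node 1: (V_1 - 9)/680 + (V_1 - 0)/51000 + (V_1 - V_3)/39000 = 0
  Node 3: (V_3 - 9)/5.1 + (V_3 - 0)/5.6 + (V_3 - V_1)/39000 = 0
Collecting terms (coefficients in siemens):
  0.001516·V_1 - 0.00002564·V_3 = 0.01324
  0.3747·V_3 - 0.00002564·V_1 = 1.765
Determinant D = (0.001516)(0.3747) - (-0.00002564)(-0.00002564) = 0.0005679
V_1 = [(0.01324)(0.3747) - (-0.00002564)(1.765)]/D = 8.811 V
V_3 = [(0.001516)(1.765) - (0.01324)(-0.00002564)]/D = 4.711 V
V_th = V_1 - V_3 = 8.811 - 4.711 = 4.1 V
Step 2 — R_th: zero the source — replace V1 by a short circuit (node 2 merges into node 0) — and find the resistance seen between A (node 1) and B (node 3).
Reduce the network between node 1 (A) and node 3 (B) by series/parallel combination:
  Rp1 = R1 ‖ R2 (parallel, both between nodes 0 and 1) = 1/(1/680 + 1/51000) = 671.1 Ω
  Rp2 = R3 ‖ R4 (parallel, both between nodes 0 and 3) = 1/(1/5.1 + 1/5.6) = 2.669 Ω
  Rs1 = Rp1 + Rp2 (series, joined only at node 0) = 671.1 + 2.669 = 673.7 Ω
  Rp3 = R5 ‖ Rs1 (parallel, both between nodes 1 and 3) = 1/(1/39000 + 1/673.7) = 662.3 Ω
R_th = 662.3 Ω

Final answer: V_th = 4.1 V, R_th = 662.3 Ω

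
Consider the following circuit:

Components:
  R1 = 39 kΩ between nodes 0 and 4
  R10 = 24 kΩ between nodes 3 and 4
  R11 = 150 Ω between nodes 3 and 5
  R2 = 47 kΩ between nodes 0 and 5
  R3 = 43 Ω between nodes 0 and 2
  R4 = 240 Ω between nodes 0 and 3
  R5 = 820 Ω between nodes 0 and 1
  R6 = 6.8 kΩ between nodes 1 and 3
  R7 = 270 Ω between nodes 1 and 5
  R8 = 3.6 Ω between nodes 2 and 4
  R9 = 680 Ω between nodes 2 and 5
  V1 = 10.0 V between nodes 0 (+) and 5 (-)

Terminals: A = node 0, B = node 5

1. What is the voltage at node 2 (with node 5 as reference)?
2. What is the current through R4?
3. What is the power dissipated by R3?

Nodal analysis, taking node 5 as the 0 V reference.
Source V1 fixes V_0 = 10 V.
KCL at each unknown node (sum of currents leaving = 0; resistances in Ω):
  Node 1: (V_1 - 10)/820 + (V_1 - V_3)/6800 + (V_1 - 0)/270 = 0
  Node 2: (V_2 - 10)/43 + (V_2 - V_4)/3.6 + (V_2 - 0)/680 = 0
  Node 3: (V_3 - 10)/240 + (V_3 - V_1)/6800 + (V_3 - V_4)/24000 + (V_3 - 0)/150 = 0
  Node 4: (V_4 - 10)/39000 + (V_4 - V_2)/3.6 + (V_4 - V_3)/24000 = 0
Collecting terms (coefficients in siemens):
  0.00507·V_1 - 0.0001471·V_3 = 0.0122
  0.3025·V_2 - 0.2778·V_4 = 0.2326
  0.01102·V_3 - 0.0001471·V_1 - 0.00004167·V_4 = 0.04167
  0.2778·V_4 - 0.2778·V_2 - 0.00004167·V_3 = 0.0002564
Solving these 4 simultaneous equations (Gaussian elimination) gives:
  V_1 = 2.517 V, V_2 = 9.397 V, V_3 = 3.849 V, V_4 = 9.396 V
Part 1:
  Read off the nodal solution: V_2 = 9.397 V
Part 2:
  I_R4 = (V_0 - V_3)/R4 = (10 - 3.849)/240 = 0.02563 A
  Magnitude: I_R4 = 0.02563 A
Part 3:
  I_R3 = (V_0 - V_2)/R3 = (10 - 9.397)/43 = 0.01403 A
  P_R3 = I_R3² × R3 = (0.01403)² × 43 = 0.008469 W

Final answers:
1. V_2 = 9.397 V
2. I_R4 = 0.02563 A
3. P_R3 = 0.008469 W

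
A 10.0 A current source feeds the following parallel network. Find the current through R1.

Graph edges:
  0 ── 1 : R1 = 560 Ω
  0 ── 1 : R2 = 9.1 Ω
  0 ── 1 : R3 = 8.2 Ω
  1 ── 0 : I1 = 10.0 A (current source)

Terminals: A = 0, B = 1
All resistors sit directly between nodes 0 and 1, so they are in parallel and share one voltage V; the full source current 10 A splits among them.
1/R_par = 1/560 + 1/9.1 + 1/8.2 = 0.2336 S  =>  R_par = 4.28 Ω
V = I × R_par = 10 × 4.28 = 42.8 V
I_R1 = V/R1 = 42.8/560 = 0.07643 A

Final answer: 0.07643 A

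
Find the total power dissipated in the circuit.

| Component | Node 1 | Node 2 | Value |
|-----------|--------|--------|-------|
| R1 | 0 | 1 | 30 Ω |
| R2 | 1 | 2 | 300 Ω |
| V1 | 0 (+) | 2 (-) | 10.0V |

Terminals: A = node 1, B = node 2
Nodal analysis, taking node 2 as the 0 V reference.
Source V1 fixes V_0 = 10 V.
KCL at each unknown node (sum of currents leaving = 0; resistances in Ω):
  Node 1: (V_1 - 10)/30 + (V_1 - 0)/300 = 0
Collecting terms: 0.03667 × V_1 = 0.3333  =>  V_1 = 9.091 V
Power in each resistor, P = (ΔV)²/R:
  P_R1 = (10 - 9.091)²/30 = 0.02755 W
  P_R2 = (9.091 - 0)²/300 = 0.2755 W
P_total = P_R1 + P_R2 = 0.303 W

Final answer: 0.303 W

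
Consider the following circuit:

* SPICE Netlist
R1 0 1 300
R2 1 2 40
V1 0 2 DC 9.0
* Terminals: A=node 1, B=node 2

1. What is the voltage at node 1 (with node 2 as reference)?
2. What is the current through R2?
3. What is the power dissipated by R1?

Nodal analysis, taking node 2 as the 0 V reference.
Source V1 fixes V_0 = 9 V.
KCL at each unknown node (sum of currents leaving = 0; resistances in Ω):
  Node 1: (V_1 - 9)/300 + (V_1 - 0)/40 = 0
Collecting terms: 0.02833 × V_1 = 0.03  =>  V_1 = 1.059 V
Part 1:
  Read off the nodal solution: V_1 = 1.059 V
Part 2:
  I_R2 = (V_1 - V_2)/R2 = (1.059 - 0)/40 = 0.02647 A
  Magnitude: I_R2 = 0.02647 A
Part 3:
  I_R1 = (V_0 - V_1)/R1 = (9 - 1.059)/300 = 0.02647 A
  P_R1 = I_R1² × R1 = (0.02647)² × 300 = 0.2102 W

Final answers:
1. V_1 = 1.059 V
2. I_R2 = 0.02647 A
3. P_R1 = 0.2102 W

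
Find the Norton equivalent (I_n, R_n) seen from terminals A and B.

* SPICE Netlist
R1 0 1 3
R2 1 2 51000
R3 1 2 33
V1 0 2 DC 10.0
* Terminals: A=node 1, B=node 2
Find the Thévenin equivalent first; then I_n = V_th/R_th and R_n = R_th.
Step 1 — V_th is the open-circuit voltage V_A - V_B (nothing connected across the terminals).
Nodal analysis, taking node 2 as the 0 V reference.
Source V1 fixes V_0 = 10 V.
KCL at each unknown node (sum of currents leaving = 0; resistances in Ω):
  Node 1: (V_1 - 10)/3 + (V_1 - 0)/51000 + (V_1 - 0)/33 = 0
Collecting terms: 0.3637 × V_1 = 3.333  =>  V_1 = 9.166 V
V_th = V_1 - V_2 = 9.166 - 0 = 9.166 V
Step 2 — R_th: zero the source — replace V1 by a short circuit (node 2 merges into node 0) — and find the resistance seen between A (node 1) and B (node 0).
Reduce the network between node 1 (A) and node 0 (B) by series/parallel combination:
  Rp1 = R1 ‖ R2 ‖ R3 (parallel, all between nodes 0 and 1) = 1/(1/3 + 1/51000 + 1/33) = 2.75 Ω
R_th = 2.75 Ω
I_n = V_th/R_th = 9.166/2.75 = 3.333 A, and R_n = R_th = 2.75 Ω

Final answer: I_n = 3.333 A, R_n = 2.75 Ω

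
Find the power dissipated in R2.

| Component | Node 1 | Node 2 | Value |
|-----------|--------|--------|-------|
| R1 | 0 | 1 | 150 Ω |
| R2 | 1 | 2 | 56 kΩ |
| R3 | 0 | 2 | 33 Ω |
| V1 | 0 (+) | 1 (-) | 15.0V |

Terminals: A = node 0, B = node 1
Nodal analysis, taking node 1 as the 0 V reference.
Source V1 fixes V_0 = 15 V.
KCL at each unknown node (sum of currents leaving = 0; resistances in Ω):
  Node 2: (V_2 - 0)/56000 + (V_2 - 15)/33 = 0
Collecting terms: 0.03032 × V_2 = 0.4545  =>  V_2 = 14.99 V
I_R2 = (V_1 - V_2)/R2 = (0 - 14.99)/56000 = -0.0002677 A
P_R2 = I_R2² × R2 = (-0.0002677)² × 56000 = 0.004013 W

Final answer: 0.004013 W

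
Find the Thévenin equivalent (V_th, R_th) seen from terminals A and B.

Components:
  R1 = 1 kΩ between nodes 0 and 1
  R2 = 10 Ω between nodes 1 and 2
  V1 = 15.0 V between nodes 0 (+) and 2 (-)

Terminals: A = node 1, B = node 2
Step 1 — V_th is the open-circuit voltage V_A - V_B (nothing connected across the terminals).
Nodal analysis, taking node 2 as the 0 V reference.
Source V1 fixes V_0 = 15 V.
KCL at each unknown node (sum of currents leaving = 0; resistances in Ω):
  Node 1: (V_1 - 15)/1000 + (V_1 - 0)/10 = 0
Collecting terms: 0.101 × V_1 = 0.015  =>  V_1 = 0.1485 V
V_th = V_1 - V_2 = 0.1485 - 0 = 0.1485 V
Step 2 — R_th: zero the source — replace V1 by a short circuit (node 2 merges into node 0) — and find the resistance seen between A (node 1) and B (node 0).
Reduce the network between node 1 (A) and node 0 (B) by series/parallel combination:
  Rp1 = R1 ‖ R2 (parallel, both between nodes 0 and 1) = 1/(1/1000 + 1/10) = 9.901 Ω
R_th = 9.901 Ω

Final answer: V_th = 0.1485 V, R_th = 9.901 Ω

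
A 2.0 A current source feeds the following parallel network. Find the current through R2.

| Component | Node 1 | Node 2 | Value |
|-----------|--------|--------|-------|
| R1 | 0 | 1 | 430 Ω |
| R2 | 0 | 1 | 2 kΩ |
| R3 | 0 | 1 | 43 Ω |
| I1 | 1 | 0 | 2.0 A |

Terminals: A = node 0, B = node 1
All resistors sit directly between nodes 0 and 1, so they are in parallel and share one voltage V; the full source current 2 A splits among them.
1/R_par = 1/430 + 1/2000 + 1/43 = 0.02608 S  =>  R_par = 38.34 Ω
V = I × R_par = 2 × 38.34 = 76.68 V
I_R2 = V/R2 = 76.68/2000 = 0.03834 A

Final answer: 0.03834 A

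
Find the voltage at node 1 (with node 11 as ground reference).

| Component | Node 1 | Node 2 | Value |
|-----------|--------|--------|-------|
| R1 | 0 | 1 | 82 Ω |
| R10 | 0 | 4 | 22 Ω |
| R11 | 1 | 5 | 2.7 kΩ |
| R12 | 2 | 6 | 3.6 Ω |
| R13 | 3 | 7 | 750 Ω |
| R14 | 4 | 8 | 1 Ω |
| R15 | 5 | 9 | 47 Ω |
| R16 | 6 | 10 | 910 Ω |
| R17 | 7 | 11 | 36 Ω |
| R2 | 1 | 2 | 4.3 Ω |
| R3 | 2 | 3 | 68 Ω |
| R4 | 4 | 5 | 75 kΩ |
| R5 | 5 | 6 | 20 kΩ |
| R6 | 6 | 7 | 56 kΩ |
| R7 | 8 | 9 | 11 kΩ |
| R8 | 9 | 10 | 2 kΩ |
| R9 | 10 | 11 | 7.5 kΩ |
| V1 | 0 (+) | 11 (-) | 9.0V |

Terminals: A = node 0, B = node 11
Nodal analysis, taking node 11 as the 0 V reference.
Source V1 fixes V_0 = 9 V.
KCL at each unknown node (sum of currents leaving = 0; resistances in Ω):
  Node 1: (V_1 - 9)/82 + (V_1 - V_2)/4.3 + (V_1 - V_5)/2700 = 0
  Node 2: (V_2 - V_1)/4.3 + (V_2 - V_3)/68 + (V_2 - V_6)/3.6 = 0
  Node 3: (V_3 - V_2)/68 + (V_3 - V_7)/750 = 0
  Node 4: (V_4 - V_5)/75000 + (V_4 - 9)/22 + (V_4 - V_8)/1 = 0
  Node 5: (V_5 - V_4)/75000 + (V_5 - V_6)/20000 + (V_5 - V_1)/2700 + (V_5 - V_9)/47 = 0
  Node 6: (V_6 - V_5)/20000 + (V_6 - V_7)/56000 + (V_6 - V_2)/3.6 + (V_6 - V_10)/910 = 0
  Node 7: (V_7 - V_6)/56000 + (V_7 - V_3)/750 + (V_7 - 0)/36 = 0
  Node 8: (V_8 - V_9)/11000 + (V_8 - V_4)/1 = 0
  Node 9: (V_9 - V_8)/11000 + (V_9 - V_10)/2000 + (V_9 - V_5)/47 = 0
  Node 10: (V_10 - V_9)/2000 + (V_10 - 0)/7500 + (V_10 - V_6)/910 = 0
Collecting terms (coefficients in siemens):
  0.2451·V_1 - 0.2326·V_2 - 0.0003704·V_5 = 0.1098
  0.525·V_2 - 0.2326·V_1 - 0.01471·V_3 - 0.2778·V_6 = 0
  0.01604·V_3 - 0.01471·V_2 - 0.001333·V_7 = 0
  1.045·V_4 - 0.00001333·V_5 - 1·V_8 = 0.4091
  0.02171·V_5 - 0.0003704·V_1 - 0.00001333·V_4 - 0.00005·V_6 - 0.02128·V_9 = 0
  0.2789·V_6 - 0.2778·V_2 - 0.00005·V_5 - 0.00001786·V_7 - 0.001099·V_10 = 0
  0.02913·V_7 - 0.001333·V_3 - 0.00001786·V_6 = 0
  1·V_8 - 1·V_4 - 0.00009091·V_9 = 0
  0.02187·V_9 - 0.02128·V_5 - 0.00009091·V_8 - 0.0005·V_10 = 0
  0.001732·V_10 - 0.001099·V_6 - 0.0005·V_9 = 0
Solving these 10 simultaneous equations (Gaussian elimination) gives:
  V_1 = 8.141 V, V_2 = 8.096 V, V_3 = 7.452 V, V_4 = 8.997 V
  V_5 = 7.869 V, V_6 = 8.093 V, V_7 = 0.346 V, V_8 = 8.997 V
  V_9 = 7.863 V, V_10 = 7.403 V
The requested potential is V_1 = 8.141 V.

Final answer: V_1 = 8.141 V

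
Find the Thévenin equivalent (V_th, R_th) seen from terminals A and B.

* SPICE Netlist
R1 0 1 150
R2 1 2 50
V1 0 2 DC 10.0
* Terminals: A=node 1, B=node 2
Step 1 — V_th is the open-circuit voltage V_A - V_B (nothing connected across the terminals).
Nodal analysis, taking node 2 as the 0 V reference.
Source V1 fixes V_0 = 10 V.
KCL at each unknown node (sum of currents leaving = 0; resistances in Ω):
  Node 1: (V_1 - 10)/150 + (V_1 - 0)/50 = 0
Collecting terms: 0.02667 × V_1 = 0.06667  =>  V_1 = 2.5 V
V_th = V_1 - V_2 = 2.5 - 0 = 2.5 V
Step 2 — R_th: zero the source — replace V1 by a short circuit (node 2 merges into node 0) — and find the resistance seen between A (node 1) and B (node 0).
Reduce the network between node 1 (A) and node 0 (B) by series/parallel combination:
  Rp1 = R1 ‖ R2 (parallel, both between nodes 0 and 1) = 1/(1/150 + 1/50) = 37.5 Ω
R_th = 37.5 Ω

Final answer: V_th = 2.5 V, R_th = 37.5 Ω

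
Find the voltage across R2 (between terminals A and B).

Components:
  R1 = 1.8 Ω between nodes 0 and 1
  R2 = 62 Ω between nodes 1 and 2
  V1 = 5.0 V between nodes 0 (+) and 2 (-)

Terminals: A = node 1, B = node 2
R1 and R2 are in series across V1 (node 0 → node 1 → node 2), and the output A–B is taken across R2, so this is a voltage divider.
Series current: I = V1/(R1 + R2) = 5/(1.8 + 62) = 5/63.8 = 0.07837 A
V_R2 = I × R2 = V1 × R2/(R1 + R2) = 5 × 62/63.8 = 4.859 V

Final answer: 4.859 V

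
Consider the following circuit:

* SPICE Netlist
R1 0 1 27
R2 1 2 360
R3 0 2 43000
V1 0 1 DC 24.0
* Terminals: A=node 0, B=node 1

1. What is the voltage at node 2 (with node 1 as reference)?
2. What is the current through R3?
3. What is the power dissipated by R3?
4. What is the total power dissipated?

Nodal analysis, taking node 1 as the 0 V reference.
Source V1 fixes V_0 = 24 V.
KCL at each unknown node (sum of currents leaving = 0; resistances in Ω):
  Node 2: (V_2 - 0)/360 + (V_2 - 24)/43000 = 0
Collecting terms: 0.002801 × V_2 = 0.0005581  =>  V_2 = 0.1993 V
Part 1:
  Read off the nodal solution: V_2 = 0.1993 V
Part 2:
  I_R3 = (V_0 - V_2)/R3 = (24 - 0.1993)/43000 = 0.0005535 A
  Magnitude: I_R3 = 0.0005535 A
Part 3:
  I_R3 = (V_0 - V_2)/R3 = (24 - 0.1993)/43000 = 0.0005535 A
  P_R3 = I_R3² × R3 = (0.0005535)² × 43000 = 0.01317 W
Part 4:
  Power in each resistor, P = (ΔV)²/R:
    P_R1 = (24 - 0)²/27 = 21.33 W
    P_R2 = (0 - 0.1993)²/360 = 0.0001103 W
    P_R3 = (24 - 0.1993)²/43000 = 0.01317 W
  P_total = P_R1 + P_R2 + P_R3 = 21.35 W

Final answers:
1. V_2 = 0.1993 V
2. I_R3 = 0.0005535 A
3. P_R3 = 0.01317 W
4. P_total = 21.35 W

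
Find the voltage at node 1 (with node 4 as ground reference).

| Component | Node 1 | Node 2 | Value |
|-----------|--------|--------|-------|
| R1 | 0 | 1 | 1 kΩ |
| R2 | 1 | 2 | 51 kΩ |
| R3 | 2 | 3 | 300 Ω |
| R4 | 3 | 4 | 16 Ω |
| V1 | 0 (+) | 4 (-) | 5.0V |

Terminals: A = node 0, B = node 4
Nodal analysis, taking node 4 as the 0 V reference.
Source V1 fixes V_0 = 5 V.
KCL at each unknown node (sum of currents leaving = 0; resistances in Ω):
  Node 1: (V_1 - 5)/1000 + (V_1 - V_2)/51000 = 0
  Node 2: (V_2 - V_1)/51000 + (V_2 - V_3)/300 = 0
  Node 3: (V_3 - V_2)/300 + (V_3 - 0)/16 = 0
Collecting terms (coefficients in siemens):
  0.00102·V_1 - 0.00001961·V_2 = 0.005
  0.003353·V_2 - 0.00001961·V_1 - 0.003333·V_3 = 0
  0.06583·V_3 - 0.003333·V_2 = 0
Solving these 3 simultaneous equations (Gaussian elimination) gives:
  V_1 = 4.904 V, V_2 = 0.0302 V, V_3 = 0.001529 V
The requested potential is V_1 = 4.904 V.

Final answer: V_1 = 4.904 V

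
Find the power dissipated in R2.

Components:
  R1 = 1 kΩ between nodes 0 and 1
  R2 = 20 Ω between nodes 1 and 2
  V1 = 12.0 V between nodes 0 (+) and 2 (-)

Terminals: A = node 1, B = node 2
Nodal analysis, taking node 2 as the 0 V reference.
Source V1 fixes V_0 = 12 V.
KCL at each unknown node (sum of currents leaving = 0; resistances in Ω):
  Node 1: (V_1 - 12)/1000 + (V_1 - 0)/20 = 0
Collecting terms: 0.051 × V_1 = 0.012  =>  V_1 = 0.2353 V
I_R2 = (V_1 - V_2)/R2 = (0.2353 - 0)/20 = 0.01176 A
P_R2 = I_R2² × R2 = (0.01176)² × 20 = 0.002768 W

Final answer: 0.002768 W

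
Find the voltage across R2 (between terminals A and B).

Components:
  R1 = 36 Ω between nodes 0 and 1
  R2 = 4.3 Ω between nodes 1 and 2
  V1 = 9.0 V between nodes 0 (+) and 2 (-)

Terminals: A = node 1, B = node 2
R1 and R2 are in series across V1 (node 0 → node 1 → node 2), and the output A–B is taken across R2, so this is a voltage divider.
Series current: I = V1/(R1 + R2) = 9/(36 + 4.3) = 9/40.3 = 0.2233 A
V_R2 = I × R2 = V1 × R2/(R1 + R2) = 9 × 4.3/40.3 = 0.9603 V

Final answer: 0.9603 V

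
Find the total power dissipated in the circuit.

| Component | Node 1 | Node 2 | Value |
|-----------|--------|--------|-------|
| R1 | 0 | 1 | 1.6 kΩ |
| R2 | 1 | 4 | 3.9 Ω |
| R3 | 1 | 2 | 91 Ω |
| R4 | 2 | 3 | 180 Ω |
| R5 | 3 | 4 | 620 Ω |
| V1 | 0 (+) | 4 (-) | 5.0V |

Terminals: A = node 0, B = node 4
Nodal analysis, taking node 4 as the 0 V reference.
Source V1 fixes V_0 = 5 V.
KCL at each unknown node (sum of currents leaving = 0; resistances in Ω):
  Node 1: (V_1 - 5)/1600 + (V_1 - 0)/3.9 + (V_1 - V_2)/91 = 0
  Node 2: (V_2 - V_1)/91 + (V_2 - V_3)/180 = 0
  Node 3: (V_3 - V_2)/180 + (V_3 - 0)/620 = 0
Collecting terms (coefficients in siemens):
  0.268·V_1 - 0.01099·V_2 = 0.003125
  0.01654·V_2 - 0.01099·V_1 - 0.005556·V_3 = 0
  0.007168·V_3 - 0.005556·V_2 = 0
Solving these 3 simultaneous equations (Gaussian elimination) gives:
  V_1 = 0.01211 V, V_2 = 0.01087 V, V_3 = 0.008423 V
Power in each resistor, P = (ΔV)²/R:
  P_R1 = (5 - 0.01211)²/1600 = 0.01555 W
  P_R2 = (0.01211 - 0)²/3.9 = 0.00003757 W
  P_R3 = (0.01211 - 0.01087)²/91 = 0.0000000168 W
  P_R4 = (0.01087 - 0.008423)²/180 = 0.00000003322 W
  P_R5 = (0.008423 - 0)²/620 = 0.0000001144 W
P_total = P_R1 + P_R2 + P_R3 + P_R4 + P_R5 = 0.01559 W

Final answer: 0.01559 W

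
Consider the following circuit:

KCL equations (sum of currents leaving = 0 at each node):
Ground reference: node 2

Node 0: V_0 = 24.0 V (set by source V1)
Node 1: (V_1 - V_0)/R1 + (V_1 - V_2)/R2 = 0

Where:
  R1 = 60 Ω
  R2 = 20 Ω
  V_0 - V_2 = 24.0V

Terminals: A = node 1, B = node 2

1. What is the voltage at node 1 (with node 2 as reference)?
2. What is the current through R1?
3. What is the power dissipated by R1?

Nodal analysis, taking node 2 as the 0 V reference.
Source V1 fixes V_0 = 24 V.
KCL at each unknown node (sum of currents leaving = 0; resistances in Ω):
  Node 1: (V_1 - 24)/60 + (V_1 - 0)/20 = 0
Collecting terms: 0.06667 × V_1 = 0.4  =>  V_1 = 6 V
Part 1:
  Read off the nodal solution: V_1 = 6 V
Part 2:
  I_R1 = (V_0 - V_1)/R1 = (24 - 6)/60 = 0.3 A
  Magnitude: I_R1 = 0.3 A
Part 3:
  I_R1 = (V_0 - V_1)/R1 = (24 - 6)/60 = 0.3 A
  P_R1 = I_R1² × R1 = (0.3)² × 60 = 5.4 W

Final answers:
1. V_1 = 6 V
2. I_R1 = 0.3 A
3. P_R1 = 5.4 W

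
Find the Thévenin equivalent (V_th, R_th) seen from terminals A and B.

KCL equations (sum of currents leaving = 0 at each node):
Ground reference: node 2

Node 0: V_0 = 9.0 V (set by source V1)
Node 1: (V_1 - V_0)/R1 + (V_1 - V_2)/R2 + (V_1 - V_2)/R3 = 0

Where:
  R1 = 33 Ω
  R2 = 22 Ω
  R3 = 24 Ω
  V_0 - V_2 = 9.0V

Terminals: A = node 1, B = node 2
Step 1 — V_th is the open-circuit voltage V_A - V_B (nothing connected across the terminals).
Nodal analysis, taking node 2 as the 0 V reference.
Source V1 fixes V_0 = 9 V.
KCL at each unknown node (sum of currents leaving = 0; resistances in Ω):
  Node 1: (V_1 - 9)/33 + (V_1 - 0)/22 + (V_1 - 0)/24 = 0
Collecting terms: 0.1174 × V_1 = 0.2727  =>  V_1 = 2.323 V
V_th = V_1 - V_2 = 2.323 - 0 = 2.323 V
Step 2 — R_th: zero the source — replace V1 by a short circuit (node 2 merges into node 0) — and find the resistance seen between A (node 1) and B (node 0).
Reduce the network between node 1 (A) and node 0 (B) by series/parallel combination:
  Rp1 = R1 ‖ R2 ‖ R3 (parallel, all between nodes 0 and 1) = 1/(1/33 + 1/22 + 1/24) = 8.516 Ω
R_th = 8.516 Ω

Final answer: V_th = 2.323 V, R_th = 8.516 Ω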